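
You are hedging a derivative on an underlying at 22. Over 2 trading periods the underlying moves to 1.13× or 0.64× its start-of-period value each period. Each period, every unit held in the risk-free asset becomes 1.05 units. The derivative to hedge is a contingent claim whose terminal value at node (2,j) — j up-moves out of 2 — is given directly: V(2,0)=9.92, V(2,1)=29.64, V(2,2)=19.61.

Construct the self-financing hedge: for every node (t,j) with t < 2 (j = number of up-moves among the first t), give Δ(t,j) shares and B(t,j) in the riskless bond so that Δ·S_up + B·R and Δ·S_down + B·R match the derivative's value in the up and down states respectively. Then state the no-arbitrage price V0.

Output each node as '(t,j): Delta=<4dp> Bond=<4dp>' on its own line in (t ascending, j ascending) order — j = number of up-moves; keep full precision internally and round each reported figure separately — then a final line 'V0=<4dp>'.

(0,0): Delta=-0.4570 Bond=30.0923
(1,0): Delta=2.8583 Bond=-15.0826
(1,1): Delta=-0.8234 Bond=40.7052
V0=20.0382

No-arbitrage ⇒ martingale measure with p* = (R−d)/(u−d) = 0.8367.
Payoff layer (t=2): V(2,0)=9.9200, V(2,1)=29.6400, V(2,2)=19.6100
  t=1,j=0: stock 14.0800 → up 15.9104 (V=29.6400), down 9.0112 (V=9.9200). Price 25.1623; hedge Δ=2.8583, bond B=-15.0826.
  t=1,j=1: stock 24.8600 → up 28.0918 (V=19.6100), down 15.9104 (V=29.6400). Price 20.2358; hedge Δ=-0.8234, bond B=40.7052.
  t=0,j=0: stock 22.0000 → up 24.8600 (V=20.2358), down 14.0800 (V=25.1623). Price 20.0382; hedge Δ=-0.4570, bond B=30.0923.
The time-0 hedge costs 20.0382, which is the no-arbitrage price.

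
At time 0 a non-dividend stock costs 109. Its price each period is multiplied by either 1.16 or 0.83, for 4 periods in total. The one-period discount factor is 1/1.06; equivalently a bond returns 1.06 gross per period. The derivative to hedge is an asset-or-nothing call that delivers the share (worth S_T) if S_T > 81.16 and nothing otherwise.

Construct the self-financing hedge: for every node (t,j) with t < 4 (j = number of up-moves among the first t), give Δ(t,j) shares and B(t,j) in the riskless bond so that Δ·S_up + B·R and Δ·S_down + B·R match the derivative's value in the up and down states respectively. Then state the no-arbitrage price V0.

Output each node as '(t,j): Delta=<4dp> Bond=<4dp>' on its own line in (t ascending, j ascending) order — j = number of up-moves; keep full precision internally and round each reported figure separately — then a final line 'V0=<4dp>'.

(0,0): Delta=1.3107 Bond=-38.6497
(1,0): Delta=1.8541 Bond=-90.1312
(1,1): Delta=1.1416 Bond=-19.5937
(2,0): Delta=2.6811 Bond=-157.6395
(2,1): Delta=1.5968 Bond=-68.5389
(2,2): Delta=1.0000 Bond=0.0000
(3,0): Delta=0.0000 Bond=0.0000
(3,1): Delta=3.5152 Bond=-239.7491
(3,2): Delta=1.0000 Bond=0.0000
(3,3): Delta=1.0000 Bond=0.0000
V0=104.2120

The replicating-portfolio and risk-neutral prices coincide; use p* = (1.06−0.83)/(1.16−0.83) = 0.6970 for the latter.
At expiry t=4: V(4,0)=0.0000, V(4,1)=0.0000, V(4,2)=101.0412, V(4,3)=141.2143, V(4,4)=197.3597
Node (3,0) S=62.3248: V=(p*·0.0000+(1−p*)·0.0000)/1.06=0.0000; Δ=(0.0000−0.0000)/(72.2967−51.7296)=0.0000; B=V−Δ·S=0.0000
Node (3,1) S=87.1045: V=(p*·101.0412+(1−p*)·0.0000)/1.06=66.4365; Δ=(101.0412−0.0000)/(101.0412−72.2967)=3.5152; B=V−Δ·S=-239.7491
Node (3,2) S=121.7364: V=(p*·141.2143+(1−p*)·101.0412)/1.06=121.7364; Δ=(141.2143−101.0412)/(141.2143−101.0412)=1.0000; B=V−Δ·S=0.0000
Node (3,3) S=170.1377: V=(p*·197.3597+(1−p*)·141.2143)/1.06=170.1377; Δ=(197.3597−141.2143)/(197.3597−141.2143)=1.0000; B=V−Δ·S=0.0000
Node (2,0) S=75.0901: V=(p*·66.4365+(1−p*)·0.0000)/1.06=43.6832; Δ=(66.4365−0.0000)/(87.1045−62.3248)=2.6811; B=V−Δ·S=-157.6395
Node (2,1) S=104.9452: V=(p*·121.7364+(1−p*)·66.4365)/1.06=99.0367; Δ=(121.7364−66.4365)/(121.7364−87.1045)=1.5968; B=V−Δ·S=-68.5389
Node (2,2) S=146.6704: V=(p*·170.1377+(1−p*)·121.7364)/1.06=146.6704; Δ=(170.1377−121.7364)/(170.1377−121.7364)=1.0000; B=V−Δ·S=0.0000
Node (1,0) S=90.4700: V=(p*·99.0367+(1−p*)·43.6832)/1.06=77.6065; Δ=(99.0367−43.6832)/(104.9452−75.0901)=1.8541; B=V−Δ·S=-90.1312
Node (1,1) S=126.4400: V=(p*·146.6704+(1−p*)·99.0367)/1.06=124.7509; Δ=(146.6704−99.0367)/(146.6704−104.9452)=1.1416; B=V−Δ·S=-19.5937
Node (0,0) S=109.0000: V=(p*·124.7509+(1−p*)·77.6065)/1.06=104.2120; Δ=(124.7509−77.6065)/(126.4400−90.4700)=1.3107; B=V−Δ·S=-38.6497
The time-0 hedge costs 104.2120, which is the no-arbitrage price.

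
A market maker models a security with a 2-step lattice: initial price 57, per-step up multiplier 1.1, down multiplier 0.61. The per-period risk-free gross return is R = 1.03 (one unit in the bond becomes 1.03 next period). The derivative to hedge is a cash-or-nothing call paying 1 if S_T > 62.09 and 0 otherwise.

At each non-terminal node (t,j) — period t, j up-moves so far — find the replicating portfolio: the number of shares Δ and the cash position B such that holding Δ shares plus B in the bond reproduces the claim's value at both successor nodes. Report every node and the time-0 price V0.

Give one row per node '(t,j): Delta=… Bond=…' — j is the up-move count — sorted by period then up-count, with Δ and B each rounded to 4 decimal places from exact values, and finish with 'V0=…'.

The replicating-portfolio and risk-neutral prices coincide; use p* = (1.03−0.61)/(1.1−0.61) = 0.8571 for the latter.
Terminal payoffs: V(2,0)=0.0000, V(2,1)=0.0000, V(2,2)=1.0000
  t=1,j=0: stock 34.7700 → up 38.2470 (V=0.0000), down 21.2097 (V=0.0000). Price 0.0000; hedge Δ=0.0000, bond B=0.0000.
  t=1,j=1: stock 62.7000 → up 68.9700 (V=1.0000), down 38.2470 (V=0.0000). Price 0.8322; hedge Δ=0.0325, bond B=-1.2086.
  t=0,j=0: stock 57.0000 → up 62.7000 (V=0.8322), down 34.7700 (V=0.0000). Price 0.6925; hedge Δ=0.0298, bond B=-1.0058.
Self-financing check: at every node Δ·S+B equals the discounted successor values.

(0,0): Delta=0.0298 Bond=-1.0058
(1,0): Delta=0.0000 Bond=0.0000
(1,1): Delta=0.0325 Bond=-1.2086
V0=0.6925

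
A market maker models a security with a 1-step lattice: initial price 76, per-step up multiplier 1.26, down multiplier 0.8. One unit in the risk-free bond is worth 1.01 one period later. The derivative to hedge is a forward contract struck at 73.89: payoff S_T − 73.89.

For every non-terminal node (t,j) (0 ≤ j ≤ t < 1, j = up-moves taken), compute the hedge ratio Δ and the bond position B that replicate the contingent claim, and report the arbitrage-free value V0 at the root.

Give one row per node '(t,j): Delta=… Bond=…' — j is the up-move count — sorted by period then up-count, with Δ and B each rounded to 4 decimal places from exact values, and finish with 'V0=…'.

Under the risk-neutral measure, an up-move has probability p* = (R−d)/(u−d) = 0.4565 and values discount at R = 1.01.
Terminal values V(1,·): V(1,0)=-13.0900, V(1,1)=21.8700
  t=0,j=0: stock 76.0000 → up 95.7600 (V=21.8700), down 60.8000 (V=-13.0900). Price 2.8416; hedge Δ=1.0000, bond B=-73.1584.
Root portfolio cost Δ·76+B reproduces V0=2.8416.

(0,0): Delta=1.0000 Bond=-73.1584
V0=2.8416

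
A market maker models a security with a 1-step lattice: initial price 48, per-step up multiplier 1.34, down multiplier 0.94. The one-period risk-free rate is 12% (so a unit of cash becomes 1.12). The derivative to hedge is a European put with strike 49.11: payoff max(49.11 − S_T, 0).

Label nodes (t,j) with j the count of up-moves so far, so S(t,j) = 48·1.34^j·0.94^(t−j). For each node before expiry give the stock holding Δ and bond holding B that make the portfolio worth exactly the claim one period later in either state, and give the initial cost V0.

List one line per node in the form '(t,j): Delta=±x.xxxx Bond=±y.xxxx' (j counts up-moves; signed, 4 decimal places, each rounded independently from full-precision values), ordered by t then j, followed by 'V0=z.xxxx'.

Risk-neutral probability p* = (R−d)/(u−d) = (1.12−0.94)/(1.34−0.94) = 0.4500.
Terminal payoffs: V(1,0)=3.9900, V(1,1)=0.0000
Node (0,0) S=48.0000: V=(p*·0.0000+(1−p*)·3.9900)/1.12=1.9594; Δ=(0.0000−3.9900)/(64.3200−45.1200)=-0.2078; B=V−Δ·S=11.9344
The time-0 hedge costs 1.9594, which is the no-arbitrage price.

(0,0): Delta=-0.2078 Bond=11.9344
V0=1.9594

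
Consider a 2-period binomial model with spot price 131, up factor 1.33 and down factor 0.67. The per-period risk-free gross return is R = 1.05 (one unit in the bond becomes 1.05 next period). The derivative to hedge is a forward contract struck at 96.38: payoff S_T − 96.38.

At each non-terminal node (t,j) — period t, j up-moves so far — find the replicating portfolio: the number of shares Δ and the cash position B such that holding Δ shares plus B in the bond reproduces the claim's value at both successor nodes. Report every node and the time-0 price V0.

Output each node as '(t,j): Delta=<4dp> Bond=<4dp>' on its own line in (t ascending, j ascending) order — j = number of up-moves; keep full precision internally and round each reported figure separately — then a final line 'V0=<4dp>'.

Risk-neutral probability p* = (R−d)/(u−d) = (1.05−0.67)/(1.33−0.67) = 0.5758.
At expiry t=2: V(2,0)=-37.5741, V(2,1)=20.3541, V(2,2)=135.3459
(1,0): S=87.7700. Δ = (V_up−V_dn)/(S_up−S_dn) = (20.3541−-37.5741)/(116.7341−58.8059) = 1.0000. V = [p*·20.3541 + (1−p*)·-37.5741]/1.05 = -4.0205. B = V − Δ·S = -91.7905.
(1,1): S=174.2300. Δ = (V_up−V_dn)/(S_up−S_dn) = (135.3459−20.3541)/(231.7259−116.7341) = 1.0000. V = [p*·135.3459 + (1−p*)·20.3541]/1.05 = 82.4395. B = V − Δ·S = -91.7905.
(0,0): S=131.0000. Δ = (V_up−V_dn)/(S_up−S_dn) = (82.4395−-4.0205)/(174.2300−87.7700) = 1.0000. V = [p*·82.4395 + (1−p*)·-4.0205]/1.05 = 43.5805. B = V − Δ·S = -87.4195.
The time-0 hedge costs 43.5805, which is the no-arbitrage price.

(0,0): Delta=1.0000 Bond=-87.4195
(1,0): Delta=1.0000 Bond=-91.7905
(1,1): Delta=1.0000 Bond=-91.7905
V0=43.5805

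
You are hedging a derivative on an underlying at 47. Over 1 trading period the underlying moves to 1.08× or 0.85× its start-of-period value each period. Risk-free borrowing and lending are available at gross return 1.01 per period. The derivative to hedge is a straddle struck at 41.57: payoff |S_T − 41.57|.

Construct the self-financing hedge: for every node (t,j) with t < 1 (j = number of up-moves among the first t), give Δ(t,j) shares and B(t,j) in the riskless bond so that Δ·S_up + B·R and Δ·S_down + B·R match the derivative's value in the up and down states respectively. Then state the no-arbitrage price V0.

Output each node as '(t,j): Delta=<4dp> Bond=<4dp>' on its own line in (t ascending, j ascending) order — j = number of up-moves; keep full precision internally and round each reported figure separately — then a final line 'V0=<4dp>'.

Under the risk-neutral measure, an up-move has probability p* = (R−d)/(u−d) = 0.6957 and values discount at R = 1.01.
Payoff layer (t=1): V(1,0)=1.6200, V(1,1)=9.1900
(0,0): S=47.0000. Δ = (V_up−V_dn)/(S_up−S_dn) = (9.1900−1.6200)/(50.7600−39.9500) = 0.7003. V = [p*·9.1900 + (1−p*)·1.6200]/1.01 = 6.8179. B = V − Δ·S = -26.0951.
Self-financing check: at every node Δ·S+B equals the discounted successor values.

(0,0): Delta=0.7003 Bond=-26.0951
V0=6.8179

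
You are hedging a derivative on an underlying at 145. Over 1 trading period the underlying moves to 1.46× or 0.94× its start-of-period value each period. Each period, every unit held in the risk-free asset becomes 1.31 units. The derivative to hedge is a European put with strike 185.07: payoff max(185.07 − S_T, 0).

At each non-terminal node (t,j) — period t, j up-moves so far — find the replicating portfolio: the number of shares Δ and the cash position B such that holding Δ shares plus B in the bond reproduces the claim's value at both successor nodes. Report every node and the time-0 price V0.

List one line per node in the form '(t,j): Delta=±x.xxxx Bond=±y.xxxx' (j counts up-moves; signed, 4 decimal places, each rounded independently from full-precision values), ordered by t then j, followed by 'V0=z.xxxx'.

Under the risk-neutral measure, an up-move has probability p* = (R−d)/(u−d) = 0.7115 and values discount at R = 1.31.
Payoff layer (t=1): V(1,0)=48.7700, V(1,1)=0.0000
(0,0): S=145.0000. Δ = (V_up−V_dn)/(S_up−S_dn) = (0.0000−48.7700)/(211.7000−136.3000) = -0.6468. V = [p*·0.0000 + (1−p*)·48.7700]/1.31 = 10.7391. B = V − Δ·S = 104.5276.
The time-0 hedge costs 10.7391, which is the no-arbitrage price.

(0,0): Delta=-0.6468 Bond=104.5276
V0=10.7391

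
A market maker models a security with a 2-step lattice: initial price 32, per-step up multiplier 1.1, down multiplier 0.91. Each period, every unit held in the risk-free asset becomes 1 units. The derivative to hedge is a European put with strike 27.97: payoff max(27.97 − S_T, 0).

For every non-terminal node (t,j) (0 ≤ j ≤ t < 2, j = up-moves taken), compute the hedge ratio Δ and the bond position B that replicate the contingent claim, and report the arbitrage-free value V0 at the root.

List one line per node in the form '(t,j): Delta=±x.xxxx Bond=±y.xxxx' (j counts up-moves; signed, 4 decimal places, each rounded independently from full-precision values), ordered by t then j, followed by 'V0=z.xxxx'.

(0,0): Delta=-0.1273 Bond=4.4817
(1,0): Delta=-0.2658 Bond=8.5152
(1,1): Delta=0.0000 Bond=0.0000
V0=0.4074

Since d<R<u, set p* = (R−d)/(u−d) = 0.4737; price each node as the discounted p*-expectation of its children.
Terminal values V(2,·): V(2,0)=1.4708, V(2,1)=0.0000, V(2,2)=0.0000
Node (1,0) S=29.1200: V=(p*·0.0000+(1−p*)·1.4708)/1=0.7741; Δ=(0.0000−1.4708)/(32.0320−26.4992)=-0.2658; B=V−Δ·S=8.5152
Node (1,1) S=35.2000: V=(p*·0.0000+(1−p*)·0.0000)/1=0.0000; Δ=(0.0000−0.0000)/(38.7200−32.0320)=0.0000; B=V−Δ·S=0.0000
Node (0,0) S=32.0000: V=(p*·0.0000+(1−p*)·0.7741)/1=0.4074; Δ=(0.0000−0.7741)/(35.2000−29.1200)=-0.1273; B=V−Δ·S=4.4817
Self-financing check: at every node Δ·S+B equals the discounted successor values.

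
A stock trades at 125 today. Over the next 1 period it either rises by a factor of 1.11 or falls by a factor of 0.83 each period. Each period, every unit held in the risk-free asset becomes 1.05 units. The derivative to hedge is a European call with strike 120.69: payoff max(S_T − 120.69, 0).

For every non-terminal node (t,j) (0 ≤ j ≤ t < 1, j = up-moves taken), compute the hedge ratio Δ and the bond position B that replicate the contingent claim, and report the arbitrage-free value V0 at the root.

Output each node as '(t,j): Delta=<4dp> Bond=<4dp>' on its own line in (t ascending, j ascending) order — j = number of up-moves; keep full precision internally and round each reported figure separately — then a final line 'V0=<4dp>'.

Since d<R<u, set p* = (R−d)/(u−d) = 0.7857; price each node as the discounted p*-expectation of its children.
Terminal payoffs: V(1,0)=0.0000, V(1,1)=18.0600
Node (0,0) S=125.0000: V=(p*·18.0600+(1−p*)·0.0000)/1.05=13.5143; Δ=(18.0600−0.0000)/(138.7500−103.7500)=0.5160; B=V−Δ·S=-50.9857
Self-financing check: at every node Δ·S+B equals the discounted successor values.

(0,0): Delta=0.5160 Bond=-50.9857
V0=13.5143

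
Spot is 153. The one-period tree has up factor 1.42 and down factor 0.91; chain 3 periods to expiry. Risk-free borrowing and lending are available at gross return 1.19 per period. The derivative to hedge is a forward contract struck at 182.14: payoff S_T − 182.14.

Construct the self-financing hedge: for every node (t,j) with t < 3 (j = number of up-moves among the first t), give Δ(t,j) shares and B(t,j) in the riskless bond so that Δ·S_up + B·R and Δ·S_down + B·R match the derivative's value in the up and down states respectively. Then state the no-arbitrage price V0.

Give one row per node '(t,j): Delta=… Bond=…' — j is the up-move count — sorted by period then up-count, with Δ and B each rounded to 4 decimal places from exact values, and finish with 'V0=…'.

Since d<R<u, set p* = (R−d)/(u−d) = 0.5490; price each node as the discounted p*-expectation of its children.
Terminal payoffs: V(3,0)=-66.8436, V(3,1)=-2.2270, V(3,2)=98.6034, V(3,3)=255.9431
Node (2,0) S=126.6993: V=(p*·-2.2270+(1−p*)·-66.8436)/1.19=-26.3595; Δ=(-2.2270−-66.8436)/(179.9130−115.2964)=1.0000; B=V−Δ·S=-153.0588
Node (2,1) S=197.7066: V=(p*·98.6034+(1−p*)·-2.2270)/1.19=44.6478; Δ=(98.6034−-2.2270)/(280.7434−179.9130)=1.0000; B=V−Δ·S=-153.0588
Node (2,2) S=308.5092: V=(p*·255.9431+(1−p*)·98.6034)/1.19=155.4504; Δ=(255.9431−98.6034)/(438.0831−280.7434)=1.0000; B=V−Δ·S=-153.0588
Node (1,0) S=139.2300: V=(p*·44.6478+(1−p*)·-26.3595)/1.19=10.6091; Δ=(44.6478−-26.3595)/(197.7066−126.6993)=1.0000; B=V−Δ·S=-128.6209
Node (1,1) S=217.2600: V=(p*·155.4504+(1−p*)·44.6478)/1.19=88.6391; Δ=(155.4504−44.6478)/(308.5092−197.7066)=1.0000; B=V−Δ·S=-128.6209
Node (0,0) S=153.0000: V=(p*·88.6391+(1−p*)·10.6091)/1.19=44.9152; Δ=(88.6391−10.6091)/(217.2600−139.2300)=1.0000; B=V−Δ·S=-108.0848
Each (Δ,B) replicates both successor values, so the strategy is self-financing and V0 is arbitrage-free.

(0,0): Delta=1.0000 Bond=-108.0848
(1,0): Delta=1.0000 Bond=-128.6209
(1,1): Delta=1.0000 Bond=-128.6209
(2,0): Delta=1.0000 Bond=-153.0588
(2,1): Delta=1.0000 Bond=-153.0588
(2,2): Delta=1.0000 Bond=-153.0588
V0=44.9152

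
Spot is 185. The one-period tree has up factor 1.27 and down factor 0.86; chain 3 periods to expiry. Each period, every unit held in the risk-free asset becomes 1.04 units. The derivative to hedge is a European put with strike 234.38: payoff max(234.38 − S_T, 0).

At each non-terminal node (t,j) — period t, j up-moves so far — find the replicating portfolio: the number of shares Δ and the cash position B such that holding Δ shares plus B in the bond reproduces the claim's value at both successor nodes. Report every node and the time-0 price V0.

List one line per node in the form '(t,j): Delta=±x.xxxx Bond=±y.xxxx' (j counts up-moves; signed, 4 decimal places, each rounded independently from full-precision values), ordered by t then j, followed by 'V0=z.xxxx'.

Risk-neutral probability p* = (R−d)/(u−d) = (1.04−0.86)/(1.27−0.86) = 0.4390.
At expiry t=3: V(3,0)=116.7096, V(3,1)=60.6110, V(3,2)=0.0000, V(3,3)=0.0000
  t=2,j=0: stock 136.8260 → up 173.7690 (V=60.6110), down 117.6704 (V=116.7096). Price 88.5394; hedge Δ=-1.0000, bond B=225.3654.
  t=2,j=1: stock 202.0570 → up 256.6124 (V=0.0000), down 173.7690 (V=60.6110). Price 32.6935; hedge Δ=-0.7316, bond B=180.5252.
  t=2,j=2: stock 298.3865 → up 378.9509 (V=0.0000), down 256.6124 (V=0.0000). Price 0.0000; hedge Δ=0.0000, bond B=0.0000.
  t=1,j=0: stock 159.1000 → up 202.0570 (V=32.6935), down 136.8260 (V=88.5394). Price 61.5593; hedge Δ=-0.8561, bond B=197.7687.
  t=1,j=1: stock 234.9500 → up 298.3865 (V=0.0000), down 202.0570 (V=32.6935). Price 17.6349; hedge Δ=-0.3394, bond B=97.3752.
  t=0,j=0: stock 185.0000 → up 234.9500 (V=17.6349), down 159.1000 (V=61.5593). Price 40.6494; hedge Δ=-0.5791, bond B=147.7822.
The time-0 hedge costs 40.6494, which is the no-arbitrage price.

(0,0): Delta=-0.5791 Bond=147.7822
(1,0): Delta=-0.8561 Bond=197.7687
(1,1): Delta=-0.3394 Bond=97.3752
(2,0): Delta=-1.0000 Bond=225.3654
(2,1): Delta=-0.7316 Bond=180.5252
(2,2): Delta=0.0000 Bond=0.0000
V0=40.6494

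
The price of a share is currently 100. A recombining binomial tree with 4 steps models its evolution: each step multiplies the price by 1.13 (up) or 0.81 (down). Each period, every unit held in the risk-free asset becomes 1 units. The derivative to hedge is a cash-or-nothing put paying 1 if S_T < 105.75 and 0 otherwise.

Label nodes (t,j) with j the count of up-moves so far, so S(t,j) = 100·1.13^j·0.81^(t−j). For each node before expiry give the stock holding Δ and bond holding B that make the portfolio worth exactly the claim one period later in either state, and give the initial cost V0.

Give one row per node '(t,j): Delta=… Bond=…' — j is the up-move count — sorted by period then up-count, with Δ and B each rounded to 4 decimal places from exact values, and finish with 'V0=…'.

(0,0): Delta=-0.0134 Bond=1.8782
(1,0): Delta=-0.0136 Bond=1.8924
(1,1): Delta=-0.0133 Bond=1.8686
(2,0): Delta=0.0000 Bond=1.0000
(2,1): Delta=-0.0203 Bond=2.5029
(2,2): Delta=-0.0099 Bond=1.4346
(3,0): Delta=0.0000 Bond=1.0000
(3,1): Delta=0.0000 Bond=1.0000
(3,2): Delta=-0.0302 Bond=3.5313
(3,3): Delta=0.0000 Bond=0.0000
V0=0.5356

Under the risk-neutral measure, an up-move has probability p* = (R−d)/(u−d) = 0.5938 and values discount at R = 1.
Terminal values V(4,·): V(4,0)=1.0000, V(4,1)=1.0000, V(4,2)=1.0000, V(4,3)=0.0000, V(4,4)=0.0000
(3,0): S=53.1441. Δ = (V_up−V_dn)/(S_up−S_dn) = (1.0000−1.0000)/(60.0528−43.0467) = 0.0000. V = [p*·1.0000 + (1−p*)·1.0000]/1 = 1.0000. B = V − Δ·S = 1.0000.
(3,1): S=74.1393. Δ = (V_up−V_dn)/(S_up−S_dn) = (1.0000−1.0000)/(83.7774−60.0528) = 0.0000. V = [p*·1.0000 + (1−p*)·1.0000]/1 = 1.0000. B = V − Δ·S = 1.0000.
(3,2): S=103.4289. Δ = (V_up−V_dn)/(S_up−S_dn) = (0.0000−1.0000)/(116.8747−83.7774) = -0.0302. V = [p*·0.0000 + (1−p*)·1.0000]/1 = 0.4062. B = V − Δ·S = 3.5313.
(3,3): S=144.2897. Δ = (V_up−V_dn)/(S_up−S_dn) = (0.0000−0.0000)/(163.0474−116.8747) = 0.0000. V = [p*·0.0000 + (1−p*)·0.0000]/1 = 0.0000. B = V − Δ·S = 0.0000.
(2,0): S=65.6100. Δ = (V_up−V_dn)/(S_up−S_dn) = (1.0000−1.0000)/(74.1393−53.1441) = 0.0000. V = [p*·1.0000 + (1−p*)·1.0000]/1 = 1.0000. B = V − Δ·S = 1.0000.
(2,1): S=91.5300. Δ = (V_up−V_dn)/(S_up−S_dn) = (0.4062−1.0000)/(103.4289−74.1393) = -0.0203. V = [p*·0.4062 + (1−p*)·1.0000]/1 = 0.6475. B = V − Δ·S = 2.5029.
(2,2): S=127.6900. Δ = (V_up−V_dn)/(S_up−S_dn) = (0.0000−0.4062)/(144.2897−103.4289) = -0.0099. V = [p*·0.0000 + (1−p*)·0.4062]/1 = 0.1650. B = V − Δ·S = 1.4346.
(1,0): S=81.0000. Δ = (V_up−V_dn)/(S_up−S_dn) = (0.6475−1.0000)/(91.5300−65.6100) = -0.0136. V = [p*·0.6475 + (1−p*)·1.0000]/1 = 0.7907. B = V − Δ·S = 1.8924.
(1,1): S=113.0000. Δ = (V_up−V_dn)/(S_up−S_dn) = (0.1650−0.6475)/(127.6900−91.5300) = -0.0133. V = [p*·0.1650 + (1−p*)·0.6475]/1 = 0.3610. B = V − Δ·S = 1.8686.
(0,0): S=100.0000. Δ = (V_up−V_dn)/(S_up−S_dn) = (0.3610−0.7907)/(113.0000−81.0000) = -0.0134. V = [p*·0.3610 + (1−p*)·0.7907]/1 = 0.5356. B = V − Δ·S = 1.8782.
Root portfolio cost Δ·100+B reproduces V0=0.5356.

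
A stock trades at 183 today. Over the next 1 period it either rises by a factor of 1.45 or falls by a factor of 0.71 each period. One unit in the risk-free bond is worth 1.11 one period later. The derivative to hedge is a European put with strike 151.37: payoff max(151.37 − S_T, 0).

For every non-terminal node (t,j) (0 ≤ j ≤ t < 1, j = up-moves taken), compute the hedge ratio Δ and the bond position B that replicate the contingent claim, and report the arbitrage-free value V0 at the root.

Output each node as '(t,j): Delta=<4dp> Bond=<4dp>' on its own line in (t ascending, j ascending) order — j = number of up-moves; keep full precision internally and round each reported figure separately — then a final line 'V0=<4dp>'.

Since d<R<u, set p* = (R−d)/(u−d) = 0.5405; price each node as the discounted p*-expectation of its children.
Payoff layer (t=1): V(1,0)=21.4400, V(1,1)=0.0000
  t=0,j=0: stock 183.0000 → up 265.3500 (V=0.0000), down 129.9300 (V=21.4400). Price 8.8746; hedge Δ=-0.1583, bond B=37.8476.
Root portfolio cost Δ·183+B reproduces V0=8.8746.

(0,0): Delta=-0.1583 Bond=37.8476
V0=8.8746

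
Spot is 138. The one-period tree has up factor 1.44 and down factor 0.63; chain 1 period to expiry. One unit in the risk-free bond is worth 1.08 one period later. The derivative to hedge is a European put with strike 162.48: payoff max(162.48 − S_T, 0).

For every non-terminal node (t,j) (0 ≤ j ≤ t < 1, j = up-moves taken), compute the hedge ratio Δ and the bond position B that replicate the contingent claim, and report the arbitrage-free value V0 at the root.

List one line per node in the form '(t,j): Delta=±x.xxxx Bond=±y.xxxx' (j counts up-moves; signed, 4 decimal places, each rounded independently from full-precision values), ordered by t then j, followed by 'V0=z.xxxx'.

(0,0): Delta=-0.6758 Bond=124.3457
V0=31.0864

Since d<R<u, set p* = (R−d)/(u−d) = 0.5556; price each node as the discounted p*-expectation of its children.
Terminal values V(1,·): V(1,0)=75.5400, V(1,1)=0.0000
  t=0,j=0: stock 138.0000 → up 198.7200 (V=0.0000), down 86.9400 (V=75.5400). Price 31.0864; hedge Δ=-0.6758, bond B=124.3457.
The time-0 hedge costs 31.0864, which is the no-arbitrage price.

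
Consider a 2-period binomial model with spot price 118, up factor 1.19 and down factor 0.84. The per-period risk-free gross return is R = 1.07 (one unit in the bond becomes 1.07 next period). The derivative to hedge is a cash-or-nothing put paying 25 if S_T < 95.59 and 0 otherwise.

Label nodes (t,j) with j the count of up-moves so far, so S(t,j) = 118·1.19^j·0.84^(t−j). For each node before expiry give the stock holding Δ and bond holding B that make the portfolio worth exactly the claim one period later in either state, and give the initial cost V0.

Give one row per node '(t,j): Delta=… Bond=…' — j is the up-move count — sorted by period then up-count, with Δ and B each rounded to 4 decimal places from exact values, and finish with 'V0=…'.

(0,0): Delta=-0.1940 Bond=25.4545
(1,0): Delta=-0.7206 Bond=79.4393
(1,1): Delta=0.0000 Bond=0.0000
V0=2.5668

Under the risk-neutral measure, an up-move has probability p* = (R−d)/(u−d) = 0.6571 and values discount at R = 1.07.
Terminal values V(2,·): V(2,0)=25.0000, V(2,1)=0.0000, V(2,2)=0.0000
  t=1,j=0: stock 99.1200 → up 117.9528 (V=0.0000), down 83.2608 (V=25.0000). Price 8.0107; hedge Δ=-0.7206, bond B=79.4393.
  t=1,j=1: stock 140.4200 → up 167.0998 (V=0.0000), down 117.9528 (V=0.0000). Price 0.0000; hedge Δ=0.0000, bond B=0.0000.
  t=0,j=0: stock 118.0000 → up 140.4200 (V=0.0000), down 99.1200 (V=8.0107). Price 2.5668; hedge Δ=-0.1940, bond B=25.4545.
Check: Δ(0,0)·S0 + B(0,0) = 2.5668 = V0.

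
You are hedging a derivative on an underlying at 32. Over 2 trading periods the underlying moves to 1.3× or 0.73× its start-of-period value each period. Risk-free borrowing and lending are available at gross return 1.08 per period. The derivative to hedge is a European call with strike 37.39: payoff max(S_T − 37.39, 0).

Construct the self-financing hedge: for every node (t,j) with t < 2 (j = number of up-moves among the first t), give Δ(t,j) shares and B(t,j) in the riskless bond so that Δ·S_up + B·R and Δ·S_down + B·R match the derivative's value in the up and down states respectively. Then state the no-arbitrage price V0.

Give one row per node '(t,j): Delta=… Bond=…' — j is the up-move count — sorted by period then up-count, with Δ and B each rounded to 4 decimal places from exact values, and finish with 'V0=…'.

(0,0): Delta=0.5202 Bond=-11.2525
(1,0): Delta=0.0000 Bond=0.0000
(1,1): Delta=0.7039 Bond=-19.7916
V0=5.3950

Under the risk-neutral measure, an up-move has probability p* = (R−d)/(u−d) = 0.6140 and values discount at R = 1.08.
Terminal values V(2,·): V(2,0)=0.0000, V(2,1)=0.0000, V(2,2)=16.6900
  t=1,j=0: stock 23.3600 → up 30.3680 (V=0.0000), down 17.0528 (V=0.0000). Price 0.0000; hedge Δ=0.0000, bond B=0.0000.
  t=1,j=1: stock 41.6000 → up 54.0800 (V=16.6900), down 30.3680 (V=0.0000). Price 9.4891; hedge Δ=0.7039, bond B=-19.7916.
  t=0,j=0: stock 32.0000 → up 41.6000 (V=9.4891), down 23.3600 (V=0.0000). Price 5.3950; hedge Δ=0.5202, bond B=-11.2525.
Check: Δ(0,0)·S0 + B(0,0) = 5.3950 = V0.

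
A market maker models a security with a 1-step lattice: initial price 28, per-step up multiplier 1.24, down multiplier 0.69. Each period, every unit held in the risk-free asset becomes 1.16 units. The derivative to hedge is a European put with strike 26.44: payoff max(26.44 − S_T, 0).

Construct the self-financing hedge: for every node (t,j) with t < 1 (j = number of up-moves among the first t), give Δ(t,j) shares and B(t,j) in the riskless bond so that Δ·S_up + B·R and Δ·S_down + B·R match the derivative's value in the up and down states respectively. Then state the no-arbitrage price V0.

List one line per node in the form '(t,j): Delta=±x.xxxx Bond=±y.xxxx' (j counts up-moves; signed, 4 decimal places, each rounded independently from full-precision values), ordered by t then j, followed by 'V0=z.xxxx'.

Since d<R<u, set p* = (R−d)/(u−d) = 0.8545; price each node as the discounted p*-expectation of its children.
Terminal values V(1,·): V(1,0)=7.1200, V(1,1)=0.0000
Node (0,0) S=28.0000: V=(p*·0.0000+(1−p*)·7.1200)/1.16=0.8928; Δ=(0.0000−7.1200)/(34.7200−19.3200)=-0.4623; B=V−Δ·S=13.8382
The time-0 hedge costs 0.8928, which is the no-arbitrage price.

(0,0): Delta=-0.4623 Bond=13.8382
V0=0.8928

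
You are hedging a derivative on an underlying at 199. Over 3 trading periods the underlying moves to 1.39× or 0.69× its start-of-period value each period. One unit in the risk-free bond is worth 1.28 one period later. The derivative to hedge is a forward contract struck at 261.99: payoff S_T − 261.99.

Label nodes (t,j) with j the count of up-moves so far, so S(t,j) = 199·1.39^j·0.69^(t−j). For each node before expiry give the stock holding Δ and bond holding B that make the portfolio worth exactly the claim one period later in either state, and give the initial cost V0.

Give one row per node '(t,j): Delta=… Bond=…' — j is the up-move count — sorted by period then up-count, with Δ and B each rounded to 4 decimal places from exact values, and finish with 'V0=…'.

Under the risk-neutral measure, an up-move has probability p* = (R−d)/(u−d) = 0.8429 and values discount at R = 1.28.
Payoff layer (t=3): V(3,0)=-196.6167, V(3,1)=-130.2960, V(3,2)=3.3067, V(3,3)=272.4482
  t=2,j=0: stock 94.7439 → up 131.6940 (V=-130.2960), down 65.3733 (V=-196.6167). Price -109.9358; hedge Δ=1.0000, bond B=-204.6797.
  t=2,j=1: stock 190.8609 → up 265.2967 (V=3.3067), down 131.6940 (V=-130.2960). Price -13.8188; hedge Δ=1.0000, bond B=-204.6797.
  t=2,j=2: stock 384.4879 → up 534.4382 (V=272.4482), down 265.2967 (V=3.3067). Price 179.8082; hedge Δ=1.0000, bond B=-204.6797.
  t=1,j=0: stock 137.3100 → up 190.8609 (V=-13.8188), down 94.7439 (V=-109.9358). Price -22.5960; hedge Δ=1.0000, bond B=-159.9060.
  t=1,j=1: stock 276.6100 → up 384.4879 (V=179.8082), down 190.8609 (V=-13.8188). Price 116.7040; hedge Δ=1.0000, bond B=-159.9060.
  t=0,j=0: stock 199.0000 → up 276.6100 (V=116.7040), down 137.3100 (V=-22.5960). Price 74.0734; hedge Δ=1.0000, bond B=-124.9266.
Self-financing check: at every node Δ·S+B equals the discounted successor values.

(0,0): Delta=1.0000 Bond=-124.9266
(1,0): Delta=1.0000 Bond=-159.9060
(1,1): Delta=1.0000 Bond=-159.9060
(2,0): Delta=1.0000 Bond=-204.6797
(2,1): Delta=1.0000 Bond=-204.6797
(2,2): Delta=1.0000 Bond=-204.6797
V0=74.0734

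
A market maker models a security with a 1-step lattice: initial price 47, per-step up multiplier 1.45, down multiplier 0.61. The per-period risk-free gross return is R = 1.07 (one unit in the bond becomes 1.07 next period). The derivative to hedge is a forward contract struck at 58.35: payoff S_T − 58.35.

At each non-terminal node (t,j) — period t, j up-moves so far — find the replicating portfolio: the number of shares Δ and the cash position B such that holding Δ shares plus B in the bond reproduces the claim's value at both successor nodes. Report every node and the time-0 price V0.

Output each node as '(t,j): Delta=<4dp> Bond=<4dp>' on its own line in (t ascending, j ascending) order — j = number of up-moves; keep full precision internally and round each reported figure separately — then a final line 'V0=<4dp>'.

No-arbitrage ⇒ martingale measure with p* = (R−d)/(u−d) = 0.5476.
Terminal payoffs: V(1,0)=-29.6800, V(1,1)=9.8000
Node (0,0) S=47.0000: V=(p*·9.8000+(1−p*)·-29.6800)/1.07=-7.5327; Δ=(9.8000−-29.6800)/(68.1500−28.6700)=1.0000; B=V−Δ·S=-54.5327
Check: Δ(0,0)·S0 + B(0,0) = -7.5327 = V0.

(0,0): Delta=1.0000 Bond=-54.5327
V0=-7.5327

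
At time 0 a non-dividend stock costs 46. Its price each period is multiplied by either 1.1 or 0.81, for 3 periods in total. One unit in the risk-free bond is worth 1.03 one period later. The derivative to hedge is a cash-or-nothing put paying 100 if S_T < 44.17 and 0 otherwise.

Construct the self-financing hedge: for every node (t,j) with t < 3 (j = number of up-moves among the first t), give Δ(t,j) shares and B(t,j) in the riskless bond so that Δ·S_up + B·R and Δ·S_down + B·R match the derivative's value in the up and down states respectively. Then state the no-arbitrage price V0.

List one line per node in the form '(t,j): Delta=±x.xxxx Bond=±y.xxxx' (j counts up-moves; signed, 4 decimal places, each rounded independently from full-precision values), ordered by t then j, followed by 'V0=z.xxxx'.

Under the risk-neutral measure, an up-move has probability p* = (R−d)/(u−d) = 0.7586 and values discount at R = 1.03.
Terminal values V(3,·): V(3,0)=100.0000, V(3,1)=100.0000, V(3,2)=0.0000, V(3,3)=0.0000
Node (2,0) S=30.1806: V=(p*·100.0000+(1−p*)·100.0000)/1.03=97.0874; Δ=(100.0000−100.0000)/(33.1987−24.4463)=0.0000; B=V−Δ·S=97.0874
Node (2,1) S=40.9860: V=(p*·0.0000+(1−p*)·100.0000)/1.03=23.4349; Δ=(0.0000−100.0000)/(45.0846−33.1987)=-8.4133; B=V−Δ·S=368.2625
Node (2,2) S=55.6600: V=(p*·0.0000+(1−p*)·0.0000)/1.03=0.0000; Δ=(0.0000−0.0000)/(61.2260−45.0846)=0.0000; B=V−Δ·S=0.0000
Node (1,0) S=37.2600: V=(p*·23.4349+(1−p*)·97.0874)/1.03=40.0127; Δ=(23.4349−97.0874)/(40.9860−30.1806)=-6.8163; B=V−Δ·S=293.9868
Node (1,1) S=50.6000: V=(p*·0.0000+(1−p*)·23.4349)/1.03=5.4919; Δ=(0.0000−23.4349)/(55.6600−40.9860)=-1.5970; B=V−Δ·S=86.3019
Node (0,0) S=46.0000: V=(p*·5.4919+(1−p*)·40.0127)/1.03=13.4219; Δ=(5.4919−40.0127)/(50.6000−37.2600)=-2.5878; B=V−Δ·S=132.4590
Root portfolio cost Δ·46+B reproduces V0=13.4219.

(0,0): Delta=-2.5878 Bond=132.4590
(1,0): Delta=-6.8163 Bond=293.9868
(1,1): Delta=-1.5970 Bond=86.3019
(2,0): Delta=0.0000 Bond=97.0874
(2,1): Delta=-8.4133 Bond=368.2625
(2,2): Delta=0.0000 Bond=0.0000
V0=13.4219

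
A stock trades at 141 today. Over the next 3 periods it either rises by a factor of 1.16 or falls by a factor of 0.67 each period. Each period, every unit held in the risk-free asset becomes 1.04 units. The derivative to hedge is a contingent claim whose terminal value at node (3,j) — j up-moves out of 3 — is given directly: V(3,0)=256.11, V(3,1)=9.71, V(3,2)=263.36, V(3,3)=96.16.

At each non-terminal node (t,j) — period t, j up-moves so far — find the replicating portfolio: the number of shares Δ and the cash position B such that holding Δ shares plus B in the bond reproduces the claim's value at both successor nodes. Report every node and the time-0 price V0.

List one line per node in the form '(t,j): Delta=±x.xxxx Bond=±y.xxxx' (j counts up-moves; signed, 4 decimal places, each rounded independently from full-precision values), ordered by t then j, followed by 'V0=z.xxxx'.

No-arbitrage ⇒ martingale measure with p* = (R−d)/(u−d) = 0.7551.
Terminal values V(3,·): V(3,0)=256.1100, V(3,1)=9.7100, V(3,2)=263.3600, V(3,3)=96.1600
(2,0): S=63.2949. Δ = (V_up−V_dn)/(S_up−S_dn) = (9.7100−256.1100)/(73.4221−42.4076) = -7.9447. V = [p*·9.7100 + (1−p*)·256.1100]/1.04 = 67.3585. B = V − Δ·S = 570.2157.
(2,1): S=109.5852. Δ = (V_up−V_dn)/(S_up−S_dn) = (263.3600−9.7100)/(127.1188−73.4221) = 4.7237. V = [p*·263.3600 + (1−p*)·9.7100]/1.04 = 193.5016. B = V − Δ·S = -324.1515.
(2,2): S=189.7296. Δ = (V_up−V_dn)/(S_up−S_dn) = (96.1600−263.3600)/(220.0863−127.1188) = -1.7985. V = [p*·96.1600 + (1−p*)·263.3600]/1.04 = 131.8336. B = V − Δ·S = 473.0581.
(1,0): S=94.4700. Δ = (V_up−V_dn)/(S_up−S_dn) = (193.5016−67.3585)/(109.5852−63.2949) = 2.7250. V = [p*·193.5016 + (1−p*)·67.3585]/1.04 = 156.3552. B = V − Δ·S = -101.0796.
(1,1): S=163.5600. Δ = (V_up−V_dn)/(S_up−S_dn) = (131.8336−193.5016)/(189.7296−109.5852) = -0.7695. V = [p*·131.8336 + (1−p*)·193.5016]/1.04 = 141.2846. B = V − Δ·S = 267.1376.
(0,0): S=141.0000. Δ = (V_up−V_dn)/(S_up−S_dn) = (141.2846−156.3552)/(163.5600−94.4700) = -0.2181. V = [p*·141.2846 + (1−p*)·156.3552]/1.04 = 139.3994. B = V − Δ·S = 170.1557.
The time-0 hedge costs 139.3994, which is the no-arbitrage price.

(0,0): Delta=-0.2181 Bond=170.1557
(1,0): Delta=2.7250 Bond=-101.0796
(1,1): Delta=-0.7695 Bond=267.1376
(2,0): Delta=-7.9447 Bond=570.2157
(2,1): Delta=4.7237 Bond=-324.1515
(2,2): Delta=-1.7985 Bond=473.0581
V0=139.3994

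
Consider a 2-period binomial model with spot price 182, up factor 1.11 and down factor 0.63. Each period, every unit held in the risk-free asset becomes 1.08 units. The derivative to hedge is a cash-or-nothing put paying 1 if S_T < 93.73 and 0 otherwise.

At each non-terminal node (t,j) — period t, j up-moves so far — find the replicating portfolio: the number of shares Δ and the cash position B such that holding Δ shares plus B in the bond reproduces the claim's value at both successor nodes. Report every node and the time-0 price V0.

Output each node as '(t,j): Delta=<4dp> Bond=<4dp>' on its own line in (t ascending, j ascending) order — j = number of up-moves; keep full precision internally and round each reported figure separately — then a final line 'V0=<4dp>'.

(0,0): Delta=-0.0007 Bond=0.1239
(1,0): Delta=-0.0182 Bond=2.1412
(1,1): Delta=0.0000 Bond=0.0000
V0=0.0033

Under the risk-neutral measure, an up-move has probability p* = (R−d)/(u−d) = 0.9375 and values discount at R = 1.08.
Terminal values V(2,·): V(2,0)=1.0000, V(2,1)=0.0000, V(2,2)=0.0000
Node (1,0) S=114.6600: V=(p*·0.0000+(1−p*)·1.0000)/1.08=0.0579; Δ=(0.0000−1.0000)/(127.2726−72.2358)=-0.0182; B=V−Δ·S=2.1412
Node (1,1) S=202.0200: V=(p*·0.0000+(1−p*)·0.0000)/1.08=0.0000; Δ=(0.0000−0.0000)/(224.2422−127.2726)=0.0000; B=V−Δ·S=0.0000
Node (0,0) S=182.0000: V=(p*·0.0000+(1−p*)·0.0579)/1.08=0.0033; Δ=(0.0000−0.0579)/(202.0200−114.6600)=-0.0007; B=V−Δ·S=0.1239
Self-financing check: at every node Δ·S+B equals the discounted successor values.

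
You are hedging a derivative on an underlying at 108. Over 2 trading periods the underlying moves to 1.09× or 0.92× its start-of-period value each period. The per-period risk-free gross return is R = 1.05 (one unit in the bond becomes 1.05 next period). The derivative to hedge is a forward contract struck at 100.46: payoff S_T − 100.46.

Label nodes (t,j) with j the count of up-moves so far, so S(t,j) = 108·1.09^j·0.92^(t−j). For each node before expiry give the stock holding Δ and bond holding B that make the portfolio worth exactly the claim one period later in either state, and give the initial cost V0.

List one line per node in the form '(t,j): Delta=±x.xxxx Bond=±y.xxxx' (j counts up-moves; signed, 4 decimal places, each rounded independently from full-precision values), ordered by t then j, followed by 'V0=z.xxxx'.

Since d<R<u, set p* = (R−d)/(u−d) = 0.7647; price each node as the discounted p*-expectation of its children.
Terminal values V(2,·): V(2,0)=-9.0488, V(2,1)=7.8424, V(2,2)=27.8548
Node (1,0) S=99.3600: V=(p*·7.8424+(1−p*)·-9.0488)/1.05=3.6838; Δ=(7.8424−-9.0488)/(108.3024−91.4112)=1.0000; B=V−Δ·S=-95.6762
Node (1,1) S=117.7200: V=(p*·27.8548+(1−p*)·7.8424)/1.05=22.0438; Δ=(27.8548−7.8424)/(128.3148−108.3024)=1.0000; B=V−Δ·S=-95.6762
Node (0,0) S=108.0000: V=(p*·22.0438+(1−p*)·3.6838)/1.05=16.8798; Δ=(22.0438−3.6838)/(117.7200−99.3600)=1.0000; B=V−Δ·S=-91.1202
The time-0 hedge costs 16.8798, which is the no-arbitrage price.

(0,0): Delta=1.0000 Bond=-91.1202
(1,0): Delta=1.0000 Bond=-95.6762
(1,1): Delta=1.0000 Bond=-95.6762
V0=16.8798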